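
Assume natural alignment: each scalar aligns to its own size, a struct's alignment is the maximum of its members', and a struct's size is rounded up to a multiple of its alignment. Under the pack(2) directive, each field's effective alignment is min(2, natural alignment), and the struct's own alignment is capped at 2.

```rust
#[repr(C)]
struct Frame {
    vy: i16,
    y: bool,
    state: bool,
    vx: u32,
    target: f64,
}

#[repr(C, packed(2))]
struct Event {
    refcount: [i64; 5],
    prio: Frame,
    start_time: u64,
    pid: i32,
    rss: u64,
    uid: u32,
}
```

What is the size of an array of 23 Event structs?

1840

Frame: @0: vy [2B, align 2] → 2; @2: y [1B, align 1] → 3; @3: state [1B, align 1] → 4; @4: vx [4B, align 4] → 8; @8: target [8B, align 8] → 16; size 16, align 8
@0: refcount [40B, align 2] → 40
@40: prio [16B, align 2] → 56
@56: start_time [8B, align 2] → 64
@64: pid [4B, align 2] → 68
@68: rss [8B, align 2] → 76
@76: uid [4B, align 2] → 80
size 80, align 2
array of 23: 23 × 80 = 1840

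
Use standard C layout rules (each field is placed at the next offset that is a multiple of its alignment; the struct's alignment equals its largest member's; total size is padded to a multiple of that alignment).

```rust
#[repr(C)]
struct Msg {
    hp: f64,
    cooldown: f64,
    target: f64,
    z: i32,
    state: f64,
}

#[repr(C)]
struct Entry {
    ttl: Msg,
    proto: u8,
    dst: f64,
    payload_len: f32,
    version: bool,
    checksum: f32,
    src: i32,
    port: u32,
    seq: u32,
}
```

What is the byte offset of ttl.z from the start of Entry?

Msg: 0..8  hp  (8B, 8-aligned); 8..16  cooldown  (8B, 8-aligned); 16..24  target  (8B, 8-aligned); 24..28  z  (4B, 4-aligned); 28..32  -- padding (4B); 32..40  state  (8B, 8-aligned); sizeof = 40, alignof = 8
0..40  ttl  (40B, 8-aligned)
within Msg: z at 24
0 + 24 = 24

24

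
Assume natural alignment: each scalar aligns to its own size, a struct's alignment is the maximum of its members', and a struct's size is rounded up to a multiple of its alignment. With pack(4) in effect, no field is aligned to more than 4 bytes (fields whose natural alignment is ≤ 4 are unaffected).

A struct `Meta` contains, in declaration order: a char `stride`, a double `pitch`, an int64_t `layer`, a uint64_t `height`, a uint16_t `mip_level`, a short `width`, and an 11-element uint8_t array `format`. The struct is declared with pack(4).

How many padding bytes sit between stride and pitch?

0..1  stride  (1B, 1-aligned)
1..4  -- padding (3B)
4..12  pitch  (8B, 4-aligned)

3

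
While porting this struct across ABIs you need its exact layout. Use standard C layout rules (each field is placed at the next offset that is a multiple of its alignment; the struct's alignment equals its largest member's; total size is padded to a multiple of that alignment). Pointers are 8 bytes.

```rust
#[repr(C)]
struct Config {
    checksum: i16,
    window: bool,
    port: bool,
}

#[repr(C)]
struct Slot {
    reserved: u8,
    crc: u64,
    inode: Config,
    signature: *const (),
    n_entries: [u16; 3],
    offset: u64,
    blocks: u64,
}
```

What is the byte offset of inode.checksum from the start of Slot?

16

Config: @0: checksum [2B, align 2] → 2; @2: window [1B, align 1] → 3; @3: port [1B, align 1] → 4; size 4, align 2
@0: reserved [1B, align 1] → 1
+7 pad (align 8)
@8: crc [8B, align 8] → 16
@16: inode [4B, align 2] → 20
within Config: checksum at 0
16 + 0 = 16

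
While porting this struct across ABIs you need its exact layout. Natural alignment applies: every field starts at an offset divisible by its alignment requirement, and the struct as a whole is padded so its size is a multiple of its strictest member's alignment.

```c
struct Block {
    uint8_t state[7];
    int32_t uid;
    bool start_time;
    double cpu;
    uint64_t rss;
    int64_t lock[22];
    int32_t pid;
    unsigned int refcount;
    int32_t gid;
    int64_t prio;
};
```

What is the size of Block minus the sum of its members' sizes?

8

0..7  state  (7B, 1-aligned)
7..8  -- padding (1B)
8..12  uid  (4B, 4-aligned)
12..13  start_time  (1B, 1-aligned)
13..16  -- padding (3B)
16..24  cpu  (8B, 8-aligned)
24..32  rss  (8B, 8-aligned)
32..208  lock  (176B, 8-aligned)
208..212  pid  (4B, 4-aligned)
212..216  refcount  (4B, 4-aligned)
216..220  gid  (4B, 4-aligned)
220..224  -- padding (4B)
224..232  prio  (8B, 8-aligned)
sizeof = 232, alignof = 8
data bytes 224, size 232 → padding 8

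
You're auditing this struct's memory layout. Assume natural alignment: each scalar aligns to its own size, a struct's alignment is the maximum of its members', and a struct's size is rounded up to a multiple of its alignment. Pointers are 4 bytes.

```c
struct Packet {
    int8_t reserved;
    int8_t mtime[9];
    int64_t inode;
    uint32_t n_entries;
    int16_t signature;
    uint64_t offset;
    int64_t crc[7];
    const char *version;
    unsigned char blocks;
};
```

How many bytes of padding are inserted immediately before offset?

@0: reserved [1B, align 1] → 1
@1: mtime [9B, align 1] → 10
+6 pad (align 8)
@16: inode [8B, align 8] → 24
@24: n_entries [4B, align 4] → 28
@28: signature [2B, align 2] → 30
+2 pad (align 8)
@32: offset [8B, align 8] → 40

2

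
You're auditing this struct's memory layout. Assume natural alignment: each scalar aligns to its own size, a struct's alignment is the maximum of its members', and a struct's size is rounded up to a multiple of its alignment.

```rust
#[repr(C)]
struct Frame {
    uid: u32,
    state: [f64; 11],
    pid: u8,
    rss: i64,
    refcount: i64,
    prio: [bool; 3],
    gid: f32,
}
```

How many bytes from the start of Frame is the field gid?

@0: uid [4B, align 4] → 4
+4 pad (align 8)
@8: state [88B, align 8] → 96
@96: pid [1B, align 1] → 97
+7 pad (align 8)
@104: rss [8B, align 8] → 112
@112: refcount [8B, align 8] → 120
@120: prio [3B, align 1] → 123
+1 pad (align 4)
@124: gid [4B, align 4] → 128

124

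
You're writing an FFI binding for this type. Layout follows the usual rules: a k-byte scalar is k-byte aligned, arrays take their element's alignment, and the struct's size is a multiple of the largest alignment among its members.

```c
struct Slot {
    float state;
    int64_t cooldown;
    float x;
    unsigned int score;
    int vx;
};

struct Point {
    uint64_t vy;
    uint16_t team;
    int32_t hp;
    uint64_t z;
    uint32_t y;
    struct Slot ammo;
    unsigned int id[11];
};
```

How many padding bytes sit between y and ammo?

Slot: state at 0 (size 4, align 4) → ends 4; pad 4 to align 8 for cooldown; cooldown at 8 (size 8, align 8) → ends 16; x at 16 (size 4, align 4) → ends 20; score at 20 (size 4, align 4) → ends 24; vx at 24 (size 4, align 4) → ends 28; tail pad 4 to reach multiple of 8; total 32 bytes, alignment 8
vy at 0 (size 8, align 8) → ends 8
team at 8 (size 2, align 2) → ends 10
pad 2 to align 4 for hp
hp at 12 (size 4, align 4) → ends 16
z at 16 (size 8, align 8) → ends 24
y at 24 (size 4, align 4) → ends 28
pad 4 to align 8 for ammo
ammo at 32 (size 32, align 8) → ends 64

4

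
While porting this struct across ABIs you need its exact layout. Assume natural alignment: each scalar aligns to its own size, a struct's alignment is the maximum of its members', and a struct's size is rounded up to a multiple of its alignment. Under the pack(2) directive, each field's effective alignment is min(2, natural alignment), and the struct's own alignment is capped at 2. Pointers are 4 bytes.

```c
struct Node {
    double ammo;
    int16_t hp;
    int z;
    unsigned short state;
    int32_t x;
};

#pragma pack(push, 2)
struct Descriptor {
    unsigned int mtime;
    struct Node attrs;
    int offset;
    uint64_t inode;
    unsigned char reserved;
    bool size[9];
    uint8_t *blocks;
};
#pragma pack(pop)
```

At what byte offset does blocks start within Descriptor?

50

Node: 0..8  ammo  (8B, 8-aligned); 8..10  hp  (2B, 2-aligned); 10..12  -- padding (2B); 12..16  z  (4B, 4-aligned); 16..18  state  (2B, 2-aligned); 18..20  -- padding (2B); 20..24  x  (4B, 4-aligned); sizeof = 24, alignof = 8
0..4  mtime  (4B, 2-aligned)
4..28  attrs  (24B, 2-aligned)
28..32  offset  (4B, 2-aligned)
32..40  inode  (8B, 2-aligned)
40..41  reserved  (1B, 1-aligned)
41..50  size  (9B, 1-aligned)
50..54  blocks  (4B, 2-aligned)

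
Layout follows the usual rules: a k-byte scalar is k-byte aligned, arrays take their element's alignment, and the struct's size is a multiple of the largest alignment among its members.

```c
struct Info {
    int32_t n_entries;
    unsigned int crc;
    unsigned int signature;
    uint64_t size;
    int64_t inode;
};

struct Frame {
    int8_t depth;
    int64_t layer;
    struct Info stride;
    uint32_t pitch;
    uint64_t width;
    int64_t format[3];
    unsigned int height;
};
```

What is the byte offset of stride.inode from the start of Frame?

Info: 0..4  n_entries  (4B, 4-aligned); 4..8  crc  (4B, 4-aligned); 8..12  signature  (4B, 4-aligned); 12..16  -- padding (4B); 16..24  size  (8B, 8-aligned); 24..32  inode  (8B, 8-aligned); sizeof = 32, alignof = 8
0..1  depth  (1B, 1-aligned)
1..8  -- padding (7B)
8..16  layer  (8B, 8-aligned)
16..48  stride  (32B, 8-aligned)
within Info: inode at 24
16 + 24 = 40

40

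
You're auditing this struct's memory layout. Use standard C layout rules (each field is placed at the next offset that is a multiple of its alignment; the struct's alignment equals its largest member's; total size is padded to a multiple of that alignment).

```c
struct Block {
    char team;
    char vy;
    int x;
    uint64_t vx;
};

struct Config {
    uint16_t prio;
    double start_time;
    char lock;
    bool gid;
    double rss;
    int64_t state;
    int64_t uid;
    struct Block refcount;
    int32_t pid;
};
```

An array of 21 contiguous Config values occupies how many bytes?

1512

Block: team at 0 (size 1, align 1) → ends 1; vy at 1 (size 1, align 1) → ends 2; pad 2 to align 4 for x; x at 4 (size 4, align 4) → ends 8; vx at 8 (size 8, align 8) → ends 16; total 16 bytes, alignment 8
prio at 0 (size 2, align 2) → ends 2
pad 6 to align 8 for start_time
start_time at 8 (size 8, align 8) → ends 16
lock at 16 (size 1, align 1) → ends 17
gid at 17 (size 1, align 1) → ends 18
pad 6 to align 8 for rss
rss at 24 (size 8, align 8) → ends 32
state at 32 (size 8, align 8) → ends 40
uid at 40 (size 8, align 8) → ends 48
refcount at 48 (size 16, align 8) → ends 64
pid at 64 (size 4, align 4) → ends 68
tail pad 4 to reach multiple of 8
total 72 bytes, alignment 8
array of 21: 21 × 72 = 1512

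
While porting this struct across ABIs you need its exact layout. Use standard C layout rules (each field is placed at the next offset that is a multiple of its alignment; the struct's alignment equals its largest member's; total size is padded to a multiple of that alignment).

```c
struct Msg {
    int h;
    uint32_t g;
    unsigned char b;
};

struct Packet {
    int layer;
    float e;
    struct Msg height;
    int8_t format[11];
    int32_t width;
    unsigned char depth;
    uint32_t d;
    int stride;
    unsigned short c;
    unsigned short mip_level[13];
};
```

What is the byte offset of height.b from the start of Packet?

Msg: h at 0 (size 4, align 4) → ends 4; g at 4 (size 4, align 4) → ends 8; b at 8 (size 1, align 1) → ends 9; tail pad 3 to reach multiple of 4; total 12 bytes, alignment 4
layer at 0 (size 4, align 4) → ends 4
e at 4 (size 4, align 4) → ends 8
height at 8 (size 12, align 4) → ends 20
within Msg: b at 8
8 + 8 = 16

16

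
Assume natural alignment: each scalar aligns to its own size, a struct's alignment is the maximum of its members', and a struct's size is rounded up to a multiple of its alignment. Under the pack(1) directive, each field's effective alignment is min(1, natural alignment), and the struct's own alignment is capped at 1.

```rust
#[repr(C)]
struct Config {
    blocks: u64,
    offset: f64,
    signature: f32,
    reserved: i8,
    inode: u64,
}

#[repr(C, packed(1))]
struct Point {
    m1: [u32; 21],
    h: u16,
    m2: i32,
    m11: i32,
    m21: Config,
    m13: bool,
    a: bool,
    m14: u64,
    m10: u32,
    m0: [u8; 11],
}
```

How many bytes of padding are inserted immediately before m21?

0

Config: @0: blocks [8B, align 8] → 8; @8: offset [8B, align 8] → 16; @16: signature [4B, align 4] → 20; @20: reserved [1B, align 1] → 21; +3 pad (align 8); @24: inode [8B, align 8] → 32; size 32, align 8
@0: m1 [84B, align 1] → 84
@84: h [2B, align 1] → 86
@86: m2 [4B, align 1] → 90
@90: m11 [4B, align 1] → 94
@94: m21 [32B, align 1] → 126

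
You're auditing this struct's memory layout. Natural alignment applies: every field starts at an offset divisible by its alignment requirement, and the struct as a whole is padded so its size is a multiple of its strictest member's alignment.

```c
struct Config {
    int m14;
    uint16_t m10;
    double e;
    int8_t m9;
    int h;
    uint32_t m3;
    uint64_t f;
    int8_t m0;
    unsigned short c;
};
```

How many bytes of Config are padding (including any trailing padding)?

14

@0: m14 [4B, align 4] → 4
@4: m10 [2B, align 2] → 6
+2 pad (align 8)
@8: e [8B, align 8] → 16
@16: m9 [1B, align 1] → 17
+3 pad (align 4)
@20: h [4B, align 4] → 24
@24: m3 [4B, align 4] → 28
+4 pad (align 8)
@32: f [8B, align 8] → 40
@40: m0 [1B, align 1] → 41
+1 pad (align 2)
@42: c [2B, align 2] → 44
+4 tail pad (align 8)
size 48, align 8
data bytes 34, size 48 → padding 14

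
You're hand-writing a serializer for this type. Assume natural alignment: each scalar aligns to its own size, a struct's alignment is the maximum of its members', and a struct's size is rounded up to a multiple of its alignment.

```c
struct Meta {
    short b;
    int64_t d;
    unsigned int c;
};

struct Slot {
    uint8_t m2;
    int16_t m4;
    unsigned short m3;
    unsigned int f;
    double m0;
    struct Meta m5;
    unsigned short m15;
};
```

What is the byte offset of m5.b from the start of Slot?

Meta: @0: b [2B, align 2] → 2; +6 pad (align 8); @8: d [8B, align 8] → 16; @16: c [4B, align 4] → 20; +4 tail pad (align 8); size 24, align 8
@0: m2 [1B, align 1] → 1
+1 pad (align 2)
@2: m4 [2B, align 2] → 4
@4: m3 [2B, align 2] → 6
+2 pad (align 4)
@8: f [4B, align 4] → 12
+4 pad (align 8)
@16: m0 [8B, align 8] → 24
@24: m5 [24B, align 8] → 48
within Meta: b at 0
24 + 0 = 24

24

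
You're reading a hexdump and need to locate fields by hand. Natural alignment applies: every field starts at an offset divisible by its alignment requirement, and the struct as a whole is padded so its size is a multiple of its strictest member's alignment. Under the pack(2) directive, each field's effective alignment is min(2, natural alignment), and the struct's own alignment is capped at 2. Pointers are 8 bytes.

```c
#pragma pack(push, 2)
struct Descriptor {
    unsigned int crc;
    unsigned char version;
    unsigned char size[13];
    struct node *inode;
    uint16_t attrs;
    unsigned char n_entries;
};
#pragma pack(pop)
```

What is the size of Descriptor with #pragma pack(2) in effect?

@0: crc [4B, align 2] → 4
@4: version [1B, align 1] → 5
@5: size [13B, align 1] → 18
@18: inode [8B, align 2] → 26
@26: attrs [2B, align 2] → 28
@28: n_entries [1B, align 1] → 29
+1 tail pad (align 2)
size 30, align 2

30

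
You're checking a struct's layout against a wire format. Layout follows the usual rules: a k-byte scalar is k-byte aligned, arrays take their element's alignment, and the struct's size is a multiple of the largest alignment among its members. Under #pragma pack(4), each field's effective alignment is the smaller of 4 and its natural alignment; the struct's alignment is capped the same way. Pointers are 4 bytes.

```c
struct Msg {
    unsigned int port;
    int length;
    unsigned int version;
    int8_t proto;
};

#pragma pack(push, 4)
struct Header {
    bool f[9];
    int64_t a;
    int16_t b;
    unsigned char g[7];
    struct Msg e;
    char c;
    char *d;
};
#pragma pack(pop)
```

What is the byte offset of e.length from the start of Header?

Msg: port at 0 (size 4, align 4) → ends 4; length at 4 (size 4, align 4) → ends 8; version at 8 (size 4, align 4) → ends 12; proto at 12 (size 1, align 1) → ends 13; tail pad 3 to reach multiple of 4; total 16 bytes, alignment 4
f at 0 (size 9, align 1) → ends 9
pad 3 to align 4 for a
a at 12 (size 8, align 4) → ends 20
b at 20 (size 2, align 2) → ends 22
g at 22 (size 7, align 1) → ends 29
pad 3 to align 4 for e
e at 32 (size 16, align 4) → ends 48
within Msg: length at 4
32 + 4 = 36

36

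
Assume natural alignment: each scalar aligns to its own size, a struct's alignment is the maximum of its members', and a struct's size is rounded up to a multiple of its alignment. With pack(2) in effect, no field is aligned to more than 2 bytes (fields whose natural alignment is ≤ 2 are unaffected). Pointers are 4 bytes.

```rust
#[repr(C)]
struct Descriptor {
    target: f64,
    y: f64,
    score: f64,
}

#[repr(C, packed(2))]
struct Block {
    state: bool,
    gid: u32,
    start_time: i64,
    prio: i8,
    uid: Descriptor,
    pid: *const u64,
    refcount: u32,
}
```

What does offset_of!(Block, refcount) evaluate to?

Descriptor: 0..8  target  (8B, 8-aligned); 8..16  y  (8B, 8-aligned); 16..24  score  (8B, 8-aligned); sizeof = 24, alignof = 8
0..1  state  (1B, 1-aligned)
1..2  -- padding (1B)
2..6  gid  (4B, 2-aligned)
6..14  start_time  (8B, 2-aligned)
14..15  prio  (1B, 1-aligned)
15..16  -- padding (1B)
16..40  uid  (24B, 2-aligned)
40..44  pid  (4B, 2-aligned)
44..48  refcount  (4B, 2-aligned)

44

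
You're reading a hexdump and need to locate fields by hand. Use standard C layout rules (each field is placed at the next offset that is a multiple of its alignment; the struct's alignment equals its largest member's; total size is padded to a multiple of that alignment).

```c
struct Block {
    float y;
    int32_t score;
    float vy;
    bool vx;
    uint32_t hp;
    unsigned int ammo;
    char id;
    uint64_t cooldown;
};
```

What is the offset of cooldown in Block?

@0: y [4B, align 4] → 4
@4: score [4B, align 4] → 8
@8: vy [4B, align 4] → 12
@12: vx [1B, align 1] → 13
+3 pad (align 4)
@16: hp [4B, align 4] → 20
@20: ammo [4B, align 4] → 24
@24: id [1B, align 1] → 25
+7 pad (align 8)
@32: cooldown [8B, align 8] → 40

32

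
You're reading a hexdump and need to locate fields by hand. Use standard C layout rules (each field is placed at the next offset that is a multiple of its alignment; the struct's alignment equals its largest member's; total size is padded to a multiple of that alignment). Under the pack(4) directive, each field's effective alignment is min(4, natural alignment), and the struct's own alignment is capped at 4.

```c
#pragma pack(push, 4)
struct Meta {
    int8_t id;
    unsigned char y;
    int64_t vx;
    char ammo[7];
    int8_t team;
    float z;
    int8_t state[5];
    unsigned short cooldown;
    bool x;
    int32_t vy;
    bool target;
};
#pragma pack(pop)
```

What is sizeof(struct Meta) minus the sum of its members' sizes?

9

0..1  id  (1B, 1-aligned)
1..2  y  (1B, 1-aligned)
2..4  -- padding (2B)
4..12  vx  (8B, 4-aligned)
12..19  ammo  (7B, 1-aligned)
19..20  team  (1B, 1-aligned)
20..24  z  (4B, 4-aligned)
24..29  state  (5B, 1-aligned)
29..30  -- padding (1B)
30..32  cooldown  (2B, 2-aligned)
32..33  x  (1B, 1-aligned)
33..36  -- padding (3B)
36..40  vy  (4B, 4-aligned)
40..41  target  (1B, 1-aligned)
41..44  -- tail padding (3B)
sizeof = 44, alignof = 4
data bytes 35, size 44 → padding 9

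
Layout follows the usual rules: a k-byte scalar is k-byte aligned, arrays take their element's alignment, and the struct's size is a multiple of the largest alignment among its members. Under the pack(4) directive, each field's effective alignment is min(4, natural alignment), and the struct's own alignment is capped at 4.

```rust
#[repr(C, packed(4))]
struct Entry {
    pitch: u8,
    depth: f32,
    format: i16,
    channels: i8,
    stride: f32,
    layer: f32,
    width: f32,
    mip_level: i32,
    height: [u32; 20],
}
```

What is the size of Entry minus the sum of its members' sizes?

4

0..1  pitch  (1B, 1-aligned)
1..4  -- padding (3B)
4..8  depth  (4B, 4-aligned)
8..10  format  (2B, 2-aligned)
10..11  channels  (1B, 1-aligned)
11..12  -- padding (1B)
12..16  stride  (4B, 4-aligned)
16..20  layer  (4B, 4-aligned)
20..24  width  (4B, 4-aligned)
24..28  mip_level  (4B, 4-aligned)
28..108  height  (80B, 4-aligned)
sizeof = 108, alignof = 4
data bytes 104, size 108 → padding 4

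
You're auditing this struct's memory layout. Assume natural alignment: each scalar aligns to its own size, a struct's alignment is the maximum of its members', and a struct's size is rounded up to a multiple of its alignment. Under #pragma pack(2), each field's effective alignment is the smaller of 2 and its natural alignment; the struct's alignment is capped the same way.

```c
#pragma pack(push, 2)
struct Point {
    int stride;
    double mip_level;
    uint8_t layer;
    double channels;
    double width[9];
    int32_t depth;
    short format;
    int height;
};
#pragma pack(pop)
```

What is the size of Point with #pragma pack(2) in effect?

stride at 0 (size 4, align 2) → ends 4
mip_level at 4 (size 8, align 2) → ends 12
layer at 12 (size 1, align 1) → ends 13
pad 1 to align 2 for channels
channels at 14 (size 8, align 2) → ends 22
width at 22 (size 72, align 2) → ends 94
depth at 94 (size 4, align 2) → ends 98
format at 98 (size 2, align 2) → ends 100
height at 100 (size 4, align 2) → ends 104
total 104 bytes, alignment 2

104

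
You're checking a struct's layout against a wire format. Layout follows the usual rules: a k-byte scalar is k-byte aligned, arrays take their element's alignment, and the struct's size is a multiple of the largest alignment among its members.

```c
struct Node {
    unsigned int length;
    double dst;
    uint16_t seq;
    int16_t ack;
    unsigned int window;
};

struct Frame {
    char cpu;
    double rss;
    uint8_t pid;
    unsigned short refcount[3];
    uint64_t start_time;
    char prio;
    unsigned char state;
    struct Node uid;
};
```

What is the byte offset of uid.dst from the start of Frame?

48

Node: 0..4  length  (4B, 4-aligned); 4..8  -- padding (4B); 8..16  dst  (8B, 8-aligned); 16..18  seq  (2B, 2-aligned); 18..20  ack  (2B, 2-aligned); 20..24  window  (4B, 4-aligned); sizeof = 24, alignof = 8
0..1  cpu  (1B, 1-aligned)
1..8  -- padding (7B)
8..16  rss  (8B, 8-aligned)
16..17  pid  (1B, 1-aligned)
17..18  -- padding (1B)
18..24  refcount  (6B, 2-aligned)
24..32  start_time  (8B, 8-aligned)
32..33  prio  (1B, 1-aligned)
33..34  state  (1B, 1-aligned)
34..40  -- padding (6B)
40..64  uid  (24B, 8-aligned)
within Node: dst at 8
40 + 8 = 48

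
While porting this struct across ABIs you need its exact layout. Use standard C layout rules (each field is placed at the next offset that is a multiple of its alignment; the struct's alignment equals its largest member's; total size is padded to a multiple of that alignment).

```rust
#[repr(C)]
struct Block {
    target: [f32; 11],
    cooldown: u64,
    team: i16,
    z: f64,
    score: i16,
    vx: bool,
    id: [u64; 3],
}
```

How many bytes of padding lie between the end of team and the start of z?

6

@0: target [44B, align 4] → 44
+4 pad (align 8)
@48: cooldown [8B, align 8] → 56
@56: team [2B, align 2] → 58
+6 pad (align 8)
@64: z [8B, align 8] → 72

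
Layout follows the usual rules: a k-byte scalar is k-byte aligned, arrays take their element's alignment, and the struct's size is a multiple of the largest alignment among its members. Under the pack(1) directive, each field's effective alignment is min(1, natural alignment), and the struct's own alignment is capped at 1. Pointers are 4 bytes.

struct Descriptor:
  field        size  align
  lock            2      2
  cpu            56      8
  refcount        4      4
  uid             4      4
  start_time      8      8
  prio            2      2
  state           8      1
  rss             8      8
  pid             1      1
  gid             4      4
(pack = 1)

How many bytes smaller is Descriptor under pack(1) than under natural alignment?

15

natural layout:
  lock at 0 (size 2, align 2) → ends 2
  pad 6 to align 8 for cpu
  cpu at 8 (size 56, align 8) → ends 64
  refcount at 64 (size 4, align 4) → ends 68
  uid at 68 (size 4, align 4) → ends 72
  start_time at 72 (size 8, align 8) → ends 80
  prio at 80 (size 2, align 2) → ends 82
  state at 82 (size 8, align 1) → ends 90
  pad 6 to align 8 for rss
  rss at 96 (size 8, align 8) → ends 104
  pid at 104 (size 1, align 1) → ends 105
  pad 3 to align 4 for gid
  gid at 108 (size 4, align 4) → ends 112
  total 112 bytes, alignment 8
packed(1) layout:
  lock at 0 (size 2, align 1) → ends 2
  cpu at 2 (size 56, align 1) → ends 58
  refcount at 58 (size 4, align 1) → ends 62
  uid at 62 (size 4, align 1) → ends 66
  start_time at 66 (size 8, align 1) → ends 74
  prio at 74 (size 2, align 1) → ends 76
  state at 76 (size 8, align 1) → ends 84
  rss at 84 (size 8, align 1) → ends 92
  pid at 92 (size 1, align 1) → ends 93
  gid at 93 (size 4, align 1) → ends 97
  total 97 bytes, alignment 1
112 − 97 = 15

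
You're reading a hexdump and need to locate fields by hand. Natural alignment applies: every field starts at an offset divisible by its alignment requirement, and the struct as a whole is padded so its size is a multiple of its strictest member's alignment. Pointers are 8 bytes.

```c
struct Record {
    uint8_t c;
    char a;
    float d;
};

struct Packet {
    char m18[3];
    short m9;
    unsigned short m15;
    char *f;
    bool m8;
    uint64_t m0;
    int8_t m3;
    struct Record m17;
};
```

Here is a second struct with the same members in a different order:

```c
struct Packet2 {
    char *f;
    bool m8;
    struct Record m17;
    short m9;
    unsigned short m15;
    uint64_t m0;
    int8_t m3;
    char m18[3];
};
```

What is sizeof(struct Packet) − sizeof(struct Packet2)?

8

Record: 0..1  c  (1B, 1-aligned); 1..2  a  (1B, 1-aligned); 2..4  -- padding (2B); 4..8  d  (4B, 4-aligned); sizeof = 8, alignof = 4
0..3  m18  (3B, 1-aligned)
3..4  -- padding (1B)
4..6  m9  (2B, 2-aligned)
6..8  m15  (2B, 2-aligned)
8..16  f  (8B, 8-aligned)
16..17  m8  (1B, 1-aligned)
17..24  -- padding (7B)
24..32  m0  (8B, 8-aligned)
32..33  m3  (1B, 1-aligned)
33..36  -- padding (3B)
36..44  m17  (8B, 4-aligned)
44..48  -- tail padding (4B)
sizeof = 48, alignof = 8
— Packet2 —
0..8  f  (8B, 8-aligned)
8..9  m8  (1B, 1-aligned)
9..12  -- padding (3B)
12..20  m17  (8B, 4-aligned)
20..22  m9  (2B, 2-aligned)
22..24  m15  (2B, 2-aligned)
24..32  m0  (8B, 8-aligned)
32..33  m3  (1B, 1-aligned)
33..36  m18  (3B, 1-aligned)
36..40  -- tail padding (4B)
sizeof = 40, alignof = 8
48 − 40 = 8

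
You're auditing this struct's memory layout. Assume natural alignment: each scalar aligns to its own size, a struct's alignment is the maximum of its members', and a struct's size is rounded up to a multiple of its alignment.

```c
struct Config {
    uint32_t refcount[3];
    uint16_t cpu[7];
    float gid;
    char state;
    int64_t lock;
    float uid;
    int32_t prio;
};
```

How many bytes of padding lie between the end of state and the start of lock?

7

@0: refcount [12B, align 4] → 12
@12: cpu [14B, align 2] → 26
+2 pad (align 4)
@28: gid [4B, align 4] → 32
@32: state [1B, align 1] → 33
+7 pad (align 8)
@40: lock [8B, align 8] → 48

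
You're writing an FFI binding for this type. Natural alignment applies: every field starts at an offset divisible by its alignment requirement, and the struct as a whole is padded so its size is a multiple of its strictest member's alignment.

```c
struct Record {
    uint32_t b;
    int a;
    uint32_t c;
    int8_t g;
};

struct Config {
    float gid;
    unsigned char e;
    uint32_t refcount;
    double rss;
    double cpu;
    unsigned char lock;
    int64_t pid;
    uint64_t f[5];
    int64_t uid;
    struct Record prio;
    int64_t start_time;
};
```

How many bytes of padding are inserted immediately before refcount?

Record: b at 0 (size 4, align 4) → ends 4; a at 4 (size 4, align 4) → ends 8; c at 8 (size 4, align 4) → ends 12; g at 12 (size 1, align 1) → ends 13; tail pad 3 to reach multiple of 4; total 16 bytes, alignment 4
gid at 0 (size 4, align 4) → ends 4
e at 4 (size 1, align 1) → ends 5
pad 3 to align 4 for refcount
refcount at 8 (size 4, align 4) → ends 12

3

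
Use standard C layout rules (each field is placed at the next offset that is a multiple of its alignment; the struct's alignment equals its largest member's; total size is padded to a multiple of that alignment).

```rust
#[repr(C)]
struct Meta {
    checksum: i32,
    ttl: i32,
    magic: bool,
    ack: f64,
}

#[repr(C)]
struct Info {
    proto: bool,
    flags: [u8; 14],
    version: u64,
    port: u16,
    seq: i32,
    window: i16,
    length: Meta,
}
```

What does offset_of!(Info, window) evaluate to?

32

Meta: 0..4  checksum  (4B, 4-aligned); 4..8  ttl  (4B, 4-aligned); 8..9  magic  (1B, 1-aligned); 9..16  -- padding (7B); 16..24  ack  (8B, 8-aligned); sizeof = 24, alignof = 8
0..1  proto  (1B, 1-aligned)
1..15  flags  (14B, 1-aligned)
15..16  -- padding (1B)
16..24  version  (8B, 8-aligned)
24..26  port  (2B, 2-aligned)
26..28  -- padding (2B)
28..32  seq  (4B, 4-aligned)
32..34  window  (2B, 2-aligned)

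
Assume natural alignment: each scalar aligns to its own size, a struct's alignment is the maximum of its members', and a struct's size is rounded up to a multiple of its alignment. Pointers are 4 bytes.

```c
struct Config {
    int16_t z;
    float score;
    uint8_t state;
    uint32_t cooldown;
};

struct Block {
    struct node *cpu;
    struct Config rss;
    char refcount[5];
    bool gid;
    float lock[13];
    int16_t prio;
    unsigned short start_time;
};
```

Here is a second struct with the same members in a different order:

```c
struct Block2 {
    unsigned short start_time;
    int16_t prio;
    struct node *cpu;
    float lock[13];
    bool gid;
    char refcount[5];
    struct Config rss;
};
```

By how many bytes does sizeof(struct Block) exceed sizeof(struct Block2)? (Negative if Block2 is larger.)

Config: z at 0 (size 2, align 2) → ends 2; pad 2 to align 4 for score; score at 4 (size 4, align 4) → ends 8; state at 8 (size 1, align 1) → ends 9; pad 3 to align 4 for cooldown; cooldown at 12 (size 4, align 4) → ends 16; total 16 bytes, alignment 4
cpu at 0 (size 4, align 4) → ends 4
rss at 4 (size 16, align 4) → ends 20
refcount at 20 (size 5, align 1) → ends 25
gid at 25 (size 1, align 1) → ends 26
pad 2 to align 4 for lock
lock at 28 (size 52, align 4) → ends 80
prio at 80 (size 2, align 2) → ends 82
start_time at 82 (size 2, align 2) → ends 84
total 84 bytes, alignment 4
— Block2 —
start_time at 0 (size 2, align 2) → ends 2
prio at 2 (size 2, align 2) → ends 4
cpu at 4 (size 4, align 4) → ends 8
lock at 8 (size 52, align 4) → ends 60
gid at 60 (size 1, align 1) → ends 61
refcount at 61 (size 5, align 1) → ends 66
pad 2 to align 4 for rss
rss at 68 (size 16, align 4) → ends 84
total 84 bytes, alignment 4
84 − 84 = 0

0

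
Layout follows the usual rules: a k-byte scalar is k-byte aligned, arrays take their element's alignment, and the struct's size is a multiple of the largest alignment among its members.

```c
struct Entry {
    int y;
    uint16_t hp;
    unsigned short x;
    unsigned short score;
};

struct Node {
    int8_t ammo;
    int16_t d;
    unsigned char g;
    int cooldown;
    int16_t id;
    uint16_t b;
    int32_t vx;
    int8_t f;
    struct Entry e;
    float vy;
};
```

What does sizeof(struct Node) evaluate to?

40 bytes

Entry: 0..4  y  (4B, 4-aligned); 4..6  hp  (2B, 2-aligned); 6..8  x  (2B, 2-aligned); 8..10  score  (2B, 2-aligned); 10..12  -- tail padding (2B); sizeof = 12, alignof = 4
0..1  ammo  (1B, 1-aligned)
1..2  -- padding (1B)
2..4  d  (2B, 2-aligned)
4..5  g  (1B, 1-aligned)
5..8  -- padding (3B)
8..12  cooldown  (4B, 4-aligned)
12..14  id  (2B, 2-aligned)
14..16  b  (2B, 2-aligned)
16..20  vx  (4B, 4-aligned)
20..21  f  (1B, 1-aligned)
21..24  -- padding (3B)
24..36  e  (12B, 4-aligned)
36..40  vy  (4B, 4-aligned)
sizeof = 40, alignof = 4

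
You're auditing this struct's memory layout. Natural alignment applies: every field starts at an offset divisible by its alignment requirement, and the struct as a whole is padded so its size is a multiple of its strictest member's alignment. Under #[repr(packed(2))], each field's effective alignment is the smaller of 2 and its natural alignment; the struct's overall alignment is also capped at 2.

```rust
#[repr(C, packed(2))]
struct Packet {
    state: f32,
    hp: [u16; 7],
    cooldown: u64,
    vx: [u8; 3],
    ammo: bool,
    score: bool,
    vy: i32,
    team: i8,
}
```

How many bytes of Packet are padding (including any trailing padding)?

0..4  state  (4B, 2-aligned)
4..18  hp  (14B, 2-aligned)
18..26  cooldown  (8B, 2-aligned)
26..29  vx  (3B, 1-aligned)
29..30  ammo  (1B, 1-aligned)
30..31  score  (1B, 1-aligned)
31..32  -- padding (1B)
32..36  vy  (4B, 2-aligned)
36..37  team  (1B, 1-aligned)
37..38  -- tail padding (1B)
sizeof = 38, alignof = 2
data bytes 36, size 38 → padding 2

2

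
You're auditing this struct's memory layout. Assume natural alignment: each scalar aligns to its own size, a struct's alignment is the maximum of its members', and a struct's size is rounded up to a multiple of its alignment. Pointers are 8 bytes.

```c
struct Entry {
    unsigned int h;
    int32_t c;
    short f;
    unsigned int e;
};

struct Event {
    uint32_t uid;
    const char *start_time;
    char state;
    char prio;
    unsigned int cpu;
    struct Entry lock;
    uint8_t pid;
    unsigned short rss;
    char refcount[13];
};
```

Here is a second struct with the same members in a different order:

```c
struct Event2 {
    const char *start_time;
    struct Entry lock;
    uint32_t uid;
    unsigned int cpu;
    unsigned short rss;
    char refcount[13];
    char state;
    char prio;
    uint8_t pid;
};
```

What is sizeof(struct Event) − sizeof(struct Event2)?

Entry: @0: h [4B, align 4] → 4; @4: c [4B, align 4] → 8; @8: f [2B, align 2] → 10; +2 pad (align 4); @12: e [4B, align 4] → 16; size 16, align 4
@0: uid [4B, align 4] → 4
+4 pad (align 8)
@8: start_time [8B, align 8] → 16
@16: state [1B, align 1] → 17
@17: prio [1B, align 1] → 18
+2 pad (align 4)
@20: cpu [4B, align 4] → 24
@24: lock [16B, align 4] → 40
@40: pid [1B, align 1] → 41
+1 pad (align 2)
@42: rss [2B, align 2] → 44
@44: refcount [13B, align 1] → 57
+7 tail pad (align 8)
size 64, align 8
— Event2 —
@0: start_time [8B, align 8] → 8
@8: lock [16B, align 4] → 24
@24: uid [4B, align 4] → 28
@28: cpu [4B, align 4] → 32
@32: rss [2B, align 2] → 34
@34: refcount [13B, align 1] → 47
@47: state [1B, align 1] → 48
@48: prio [1B, align 1] → 49
@49: pid [1B, align 1] → 50
+6 tail pad (align 8)
size 56, align 8
64 − 56 = 8

8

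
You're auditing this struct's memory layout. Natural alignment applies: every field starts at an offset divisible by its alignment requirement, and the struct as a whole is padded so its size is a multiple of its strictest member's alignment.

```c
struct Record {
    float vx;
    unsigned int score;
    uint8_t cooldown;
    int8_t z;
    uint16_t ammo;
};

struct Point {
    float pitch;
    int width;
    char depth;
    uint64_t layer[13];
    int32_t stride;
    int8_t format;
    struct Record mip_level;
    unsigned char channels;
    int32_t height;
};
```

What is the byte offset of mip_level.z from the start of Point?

Record: vx at 0 (size 4, align 4) → ends 4; score at 4 (size 4, align 4) → ends 8; cooldown at 8 (size 1, align 1) → ends 9; z at 9 (size 1, align 1) → ends 10; ammo at 10 (size 2, align 2) → ends 12; total 12 bytes, alignment 4
pitch at 0 (size 4, align 4) → ends 4
width at 4 (size 4, align 4) → ends 8
depth at 8 (size 1, align 1) → ends 9
pad 7 to align 8 for layer
layer at 16 (size 104, align 8) → ends 120
stride at 120 (size 4, align 4) → ends 124
format at 124 (size 1, align 1) → ends 125
pad 3 to align 4 for mip_level
mip_level at 128 (size 12, align 4) → ends 140
within Record: z at 9
128 + 9 = 137

137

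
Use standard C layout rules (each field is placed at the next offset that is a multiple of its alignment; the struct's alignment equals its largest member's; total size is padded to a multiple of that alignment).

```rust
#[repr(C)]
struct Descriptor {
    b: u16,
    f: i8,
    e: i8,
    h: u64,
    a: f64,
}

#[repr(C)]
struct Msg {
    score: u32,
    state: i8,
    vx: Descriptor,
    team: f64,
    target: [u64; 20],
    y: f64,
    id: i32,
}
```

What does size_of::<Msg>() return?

Descriptor: b at 0 (size 2, align 2) → ends 2; f at 2 (size 1, align 1) → ends 3; e at 3 (size 1, align 1) → ends 4; pad 4 to align 8 for h; h at 8 (size 8, align 8) → ends 16; a at 16 (size 8, align 8) → ends 24; total 24 bytes, alignment 8
score at 0 (size 4, align 4) → ends 4
state at 4 (size 1, align 1) → ends 5
pad 3 to align 8 for vx
vx at 8 (size 24, align 8) → ends 32
team at 32 (size 8, align 8) → ends 40
target at 40 (size 160, align 8) → ends 200
y at 200 (size 8, align 8) → ends 208
id at 208 (size 4, align 4) → ends 212
tail pad 4 to reach multiple of 8
total 216 bytes, alignment 8

216 bytes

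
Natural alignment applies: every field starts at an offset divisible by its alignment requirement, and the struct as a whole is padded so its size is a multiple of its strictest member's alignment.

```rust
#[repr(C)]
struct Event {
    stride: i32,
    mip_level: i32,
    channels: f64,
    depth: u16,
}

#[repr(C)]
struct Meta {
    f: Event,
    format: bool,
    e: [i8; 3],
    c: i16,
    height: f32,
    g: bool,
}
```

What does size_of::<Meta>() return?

40

Event: @0: stride [4B, align 4] → 4; @4: mip_level [4B, align 4] → 8; @8: channels [8B, align 8] → 16; @16: depth [2B, align 2] → 18; +6 tail pad (align 8); size 24, align 8
@0: f [24B, align 8] → 24
@24: format [1B, align 1] → 25
@25: e [3B, align 1] → 28
@28: c [2B, align 2] → 30
+2 pad (align 4)
@32: height [4B, align 4] → 36
@36: g [1B, align 1] → 37
+3 tail pad (align 8)
size 40, align 8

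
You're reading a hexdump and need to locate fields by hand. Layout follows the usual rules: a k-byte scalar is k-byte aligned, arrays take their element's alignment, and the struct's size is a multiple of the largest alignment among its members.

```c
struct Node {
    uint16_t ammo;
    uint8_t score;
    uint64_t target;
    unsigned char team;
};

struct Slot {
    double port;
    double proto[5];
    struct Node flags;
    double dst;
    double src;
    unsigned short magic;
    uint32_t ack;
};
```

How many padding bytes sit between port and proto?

0

Node: ammo at 0 (size 2, align 2) → ends 2; score at 2 (size 1, align 1) → ends 3; pad 5 to align 8 for target; target at 8 (size 8, align 8) → ends 16; team at 16 (size 1, align 1) → ends 17; tail pad 7 to reach multiple of 8; total 24 bytes, alignment 8
port at 0 (size 8, align 8) → ends 8
proto at 8 (size 40, align 8) → ends 48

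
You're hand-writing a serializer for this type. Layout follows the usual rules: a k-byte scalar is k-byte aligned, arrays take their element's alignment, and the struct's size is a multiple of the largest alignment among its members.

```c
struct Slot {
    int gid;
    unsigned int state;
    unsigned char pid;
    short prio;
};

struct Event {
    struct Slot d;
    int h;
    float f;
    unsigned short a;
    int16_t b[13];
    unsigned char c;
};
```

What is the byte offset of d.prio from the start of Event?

10

Slot: 0..4  gid  (4B, 4-aligned); 4..8  state  (4B, 4-aligned); 8..9  pid  (1B, 1-aligned); 9..10  -- padding (1B); 10..12  prio  (2B, 2-aligned); sizeof = 12, alignof = 4
0..12  d  (12B, 4-aligned)
within Slot: prio at 10
0 + 10 = 10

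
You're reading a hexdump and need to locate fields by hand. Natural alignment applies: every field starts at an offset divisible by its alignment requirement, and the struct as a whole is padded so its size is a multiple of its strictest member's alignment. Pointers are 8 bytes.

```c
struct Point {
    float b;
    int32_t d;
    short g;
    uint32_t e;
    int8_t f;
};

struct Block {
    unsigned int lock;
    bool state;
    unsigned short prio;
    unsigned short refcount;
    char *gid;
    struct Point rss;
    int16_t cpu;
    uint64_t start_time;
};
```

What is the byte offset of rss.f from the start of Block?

Point: b at 0 (size 4, align 4) → ends 4; d at 4 (size 4, align 4) → ends 8; g at 8 (size 2, align 2) → ends 10; pad 2 to align 4 for e; e at 12 (size 4, align 4) → ends 16; f at 16 (size 1, align 1) → ends 17; tail pad 3 to reach multiple of 4; total 20 bytes, alignment 4
lock at 0 (size 4, align 4) → ends 4
state at 4 (size 1, align 1) → ends 5
pad 1 to align 2 for prio
prio at 6 (size 2, align 2) → ends 8
refcount at 8 (size 2, align 2) → ends 10
pad 6 to align 8 for gid
gid at 16 (size 8, align 8) → ends 24
rss at 24 (size 20, align 4) → ends 44
within Point: f at 16
24 + 16 = 40

40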